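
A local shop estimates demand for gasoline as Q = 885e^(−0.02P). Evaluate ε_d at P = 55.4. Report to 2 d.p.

-1.11

At P = 55.4, Q = 292.244.
dQ/dP = −0.02·885e^(−0.02P) = −0.02Q = -5.845.
ε = (dQ/dP)(P/Q) = (-5.845)(55.4/292.244).
|ε| > 1, so demand is elastic at this price.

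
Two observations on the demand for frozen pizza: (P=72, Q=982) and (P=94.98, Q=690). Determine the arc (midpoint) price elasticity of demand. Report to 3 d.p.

ΔQ = 690 − 982 = -292; ΔP = 94.98 − 72 = 22.98.
Midpoints: P̄ = 83.49, Q̄ = 836.0.
ε = (ΔQ/ΔP)(P̄/Q̄) = (-292/22.98)(83.49/836.0).

-1.269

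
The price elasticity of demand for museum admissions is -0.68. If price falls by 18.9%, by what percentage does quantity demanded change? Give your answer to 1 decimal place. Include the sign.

%ΔQ ≈ ε × %ΔP = (-0.68)(-18.9%) = 12.85%.

12.9%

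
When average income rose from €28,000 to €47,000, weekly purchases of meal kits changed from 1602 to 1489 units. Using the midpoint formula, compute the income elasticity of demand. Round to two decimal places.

-0.14

ΔQ = -113, ΔI = 19000. Midpoints: Ī = 37,500, Q̄ = 1545.5.
ε_I = (ΔQ/ΔI)(Ī/Q̄) = (-113/19000)(37500/1545.5).
ε_I < 0, so the good is inferior.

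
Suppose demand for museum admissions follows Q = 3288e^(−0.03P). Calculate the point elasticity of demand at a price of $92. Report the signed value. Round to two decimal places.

At P = 92, Q = 208.103.
dQ/dP = −0.03·3288e^(−0.03P) = −0.03Q = -6.243.
ε = (dQ/dP)(P/Q) = (-6.243)(92/208.103).

-2.76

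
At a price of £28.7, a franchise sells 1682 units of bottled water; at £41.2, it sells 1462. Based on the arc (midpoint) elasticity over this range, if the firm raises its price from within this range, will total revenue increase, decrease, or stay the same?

increase

Arc ε = (-220/12.5)(34.95/1572.0) ≈ -0.391.
|ε| = 0.39 < 1, so demand is inelastic. A price rise therefore raises total revenue.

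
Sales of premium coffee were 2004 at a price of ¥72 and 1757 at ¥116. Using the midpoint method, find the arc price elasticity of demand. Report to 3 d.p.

-0.281

ΔQ = 1757 − 2004 = -247; ΔP = 116 − 72 = 44.
Midpoints: P̄ = 94.00, Q̄ = 1880.5.
ε = (ΔQ/ΔP)(P̄/Q̄) = (-247/44)(94.00/1880.5).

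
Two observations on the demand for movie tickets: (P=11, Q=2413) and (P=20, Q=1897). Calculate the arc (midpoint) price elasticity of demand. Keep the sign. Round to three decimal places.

ΔQ = 1897 − 2413 = -516; ΔP = 20 − 11 = 9.
Midpoints: P̄ = 15.50, Q̄ = 2155.0.
ε = (ΔQ/ΔP)(P̄/Q̄) = (-516/9)(15.50/2155.0).

-0.412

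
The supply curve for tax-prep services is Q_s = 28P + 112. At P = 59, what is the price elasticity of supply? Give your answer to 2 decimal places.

0.94

At P = 59, Q_s = 1764.
dQ_s/dP = 28.
ε_s = (dQ_s/dP)(P/Q_s) = (28)(59/1764).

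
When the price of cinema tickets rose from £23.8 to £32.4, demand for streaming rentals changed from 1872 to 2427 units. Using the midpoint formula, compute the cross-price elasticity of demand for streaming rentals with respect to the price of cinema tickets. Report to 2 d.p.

0.84

ΔQ_x = 2427 − 1872 = 555; ΔP_y = 32.4 − 23.8 = 8.6.
Midpoints: P̄_y = 28.10, Q̄_x = 2149.5.
ε_xy = (ΔQ_x/ΔP_y)(P̄_y/Q̄_x) = (555/8.6)(28.10/2149.5).
ε_xy > 0, so the goods are substitutes.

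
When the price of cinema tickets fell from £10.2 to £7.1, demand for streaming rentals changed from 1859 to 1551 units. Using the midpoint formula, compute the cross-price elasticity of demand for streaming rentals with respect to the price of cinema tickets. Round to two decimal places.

0.50

ΔQ_x = 1551 − 1859 = -308; ΔP_y = 7.1 − 10.2 = -3.1.
Midpoints: P̄_y = 8.65, Q̄_x = 1705.0.
ε_xy = (ΔQ_x/ΔP_y)(P̄_y/Q̄_x) = (-308/-3.1)(8.65/1705.0).
ε_xy > 0, so the goods are substitutes.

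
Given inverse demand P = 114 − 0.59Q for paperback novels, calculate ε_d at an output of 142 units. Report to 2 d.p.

-0.36

At Q = 142, P = 114 − 0.59(142) = 30.22.
dP/dQ = −0.59, so dQ/dP = 1/(−0.59) = -1.695.
ε = (dQ/dP)(P/Q) = (-1.695)(30.22/142).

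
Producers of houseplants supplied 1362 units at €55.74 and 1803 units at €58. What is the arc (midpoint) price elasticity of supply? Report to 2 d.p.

ΔQ = 1803 − 1362 = 441; ΔP = 58 − 55.74 = 2.26.
Midpoints: P̄ = 56.87, Q̄ = 1582.5.
ε_s = (ΔQ/ΔP)(P̄/Q̄) = (441/2.26)(56.87/1582.5).

7.01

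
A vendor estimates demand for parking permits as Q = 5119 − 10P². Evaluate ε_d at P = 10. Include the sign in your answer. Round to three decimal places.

-0.486

At P = 10, Q = 4119.
dQ/dP = −20P = -200.
ε = (dQ/dP)(P/Q) = (-200)(10/4119).
|ε| < 1, so demand is inelastic at this price.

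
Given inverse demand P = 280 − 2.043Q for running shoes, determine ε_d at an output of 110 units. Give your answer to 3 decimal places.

At Q = 110, P = 280 − 2.043(110) = 55.27.
dP/dQ = −2.043, so dQ/dP = 1/(−2.043) = -0.489.
ε = (dQ/dP)(P/Q) = (-0.489)(55.27/110).

-0.246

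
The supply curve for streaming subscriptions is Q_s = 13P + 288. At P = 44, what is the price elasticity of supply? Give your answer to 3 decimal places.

At P = 44, Q_s = 860.
dQ_s/dP = 13.
ε_s = (dQ_s/dP)(P/Q_s) = (13)(44/860).

0.665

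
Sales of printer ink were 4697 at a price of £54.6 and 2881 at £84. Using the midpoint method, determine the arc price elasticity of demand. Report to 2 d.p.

-1.13

ΔQ = 2881 − 4697 = -1816; ΔP = 84 − 54.6 = 29.4.
Midpoints: P̄ = 69.30, Q̄ = 3789.0.
ε = (ΔQ/ΔP)(P̄/Q̄) = (-1816/29.4)(69.30/3789.0).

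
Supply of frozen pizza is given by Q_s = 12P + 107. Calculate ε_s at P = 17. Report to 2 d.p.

0.66

At P = 17, Q_s = 311.
dQ_s/dP = 12.
ε_s = (dQ_s/dP)(P/Q_s) = (12)(17/311).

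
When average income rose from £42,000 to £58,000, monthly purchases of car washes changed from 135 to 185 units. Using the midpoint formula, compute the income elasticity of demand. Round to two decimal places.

ΔQ = 50, ΔI = 16000. Midpoints: Ī = 50,000, Q̄ = 160.0.
ε_I = (ΔQ/ΔI)(Ī/Q̄) = (50/16000)(50000/160.0).
ε_I > 0, so the good is normal.

0.98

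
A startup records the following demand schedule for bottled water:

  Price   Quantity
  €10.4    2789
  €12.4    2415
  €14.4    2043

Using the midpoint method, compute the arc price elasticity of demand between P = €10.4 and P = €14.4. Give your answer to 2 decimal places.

At P = 10.4, Q = 2789; at P = 14.4, Q = 2043.
ΔQ = -746, ΔP = 4.0. Midpoints: P̄ = 12.40, Q̄ = 2416.0.
ε = (ΔQ/ΔP)(P̄/Q̄) = (-746/4.0)(12.40/2416.0).

-0.96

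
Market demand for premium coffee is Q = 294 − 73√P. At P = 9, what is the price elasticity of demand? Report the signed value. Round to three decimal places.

At P = 9, Q = 75.
dQ/dP = −73/(2√P) = -12.167.
ε = (dQ/dP)(P/Q) = (-12.167)(9/75).
|ε| > 1, so demand is elastic at this price.

-1.460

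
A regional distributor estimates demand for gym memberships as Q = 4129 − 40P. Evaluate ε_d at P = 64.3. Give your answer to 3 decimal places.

-1.652

At P = 64.3, Q = 1557.
dQ/dP = −40.
ε = (dQ/dP)(P/Q) = (-40)(64.3/1557).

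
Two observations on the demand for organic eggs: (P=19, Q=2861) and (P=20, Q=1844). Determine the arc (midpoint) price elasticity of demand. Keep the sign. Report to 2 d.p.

-8.43

ΔQ = 1844 − 2861 = -1017; ΔP = 20 − 19 = 1.
Midpoints: P̄ = 19.50, Q̄ = 2352.5.
ε = (ΔQ/ΔP)(P̄/Q̄) = (-1017/1)(19.50/2352.5).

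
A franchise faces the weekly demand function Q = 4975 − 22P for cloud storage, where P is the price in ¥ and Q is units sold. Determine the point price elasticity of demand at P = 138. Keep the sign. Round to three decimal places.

At P = 138, Q = 1939.
dQ/dP = −22.
ε = (dQ/dP)(P/Q) = (-22)(138/1939).

-1.566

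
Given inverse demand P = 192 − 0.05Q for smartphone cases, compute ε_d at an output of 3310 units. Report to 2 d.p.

At Q = 3310, P = 192 − 0.05(3310) = 26.50.
dP/dQ = −0.05, so dQ/dP = 1/(−0.05) = -20.000.
ε = (dQ/dP)(P/Q) = (-20.000)(26.50/3310).

-0.16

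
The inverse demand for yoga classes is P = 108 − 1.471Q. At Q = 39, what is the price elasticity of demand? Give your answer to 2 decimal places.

At Q = 39, P = 108 − 1.471(39) = 50.63.
dP/dQ = −1.471, so dQ/dP = 1/(−1.471) = -0.680.
ε = (dQ/dP)(P/Q) = (-0.680)(50.63/39).

-0.88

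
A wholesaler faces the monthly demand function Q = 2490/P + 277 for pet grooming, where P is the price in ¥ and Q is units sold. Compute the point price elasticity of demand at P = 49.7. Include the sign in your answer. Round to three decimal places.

At P = 49.7, Q = 327.101.
dQ/dP = −2490/P² = -1.008.
ε = (dQ/dP)(P/Q) = (-1.008)(49.7/327.101).

-0.153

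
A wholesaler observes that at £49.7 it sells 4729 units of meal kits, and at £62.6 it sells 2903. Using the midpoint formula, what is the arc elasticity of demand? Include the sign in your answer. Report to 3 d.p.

-2.083

ΔQ = 2903 − 4729 = -1826; ΔP = 62.6 − 49.7 = 12.9.
Midpoints: P̄ = 56.15, Q̄ = 3816.0.
ε = (ΔQ/ΔP)(P̄/Q̄) = (-1826/12.9)(56.15/3816.0).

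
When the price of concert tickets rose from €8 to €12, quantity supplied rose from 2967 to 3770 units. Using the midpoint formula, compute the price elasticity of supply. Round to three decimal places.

ΔQ = 3770 − 2967 = 803; ΔP = 12 − 8 = 4.
Midpoints: P̄ = 10.00, Q̄ = 3368.5.
ε_s = (ΔQ/ΔP)(P̄/Q̄) = (803/4)(10.00/3368.5).

0.596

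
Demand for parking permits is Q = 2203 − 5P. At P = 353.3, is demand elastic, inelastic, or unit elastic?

elastic

Q = 436.500, dQ/dP = -5.
ε = (dQ/dP)(P/Q) ≈ -4.047.
|ε| = 4.05 > 1.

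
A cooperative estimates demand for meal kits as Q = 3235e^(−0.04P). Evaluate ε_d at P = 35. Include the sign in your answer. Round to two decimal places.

At P = 35, Q = 797.741.
dQ/dP = −0.04·3235e^(−0.04P) = −0.04Q = -31.910.
ε = (dQ/dP)(P/Q) = (-31.910)(35/797.741).

-1.40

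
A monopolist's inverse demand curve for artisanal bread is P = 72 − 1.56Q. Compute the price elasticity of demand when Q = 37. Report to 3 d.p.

At Q = 37, P = 72 − 1.56(37) = 14.28.
dP/dQ = −1.56, so dQ/dP = 1/(−1.56) = -0.641.
ε = (dQ/dP)(P/Q) = (-0.641)(14.28/37).

-0.247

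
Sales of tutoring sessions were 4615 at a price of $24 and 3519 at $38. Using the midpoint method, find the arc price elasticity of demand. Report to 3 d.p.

ΔQ = 3519 − 4615 = -1096; ΔP = 38 − 24 = 14.
Midpoints: P̄ = 31.00, Q̄ = 4067.0.
ε = (ΔQ/ΔP)(P̄/Q̄) = (-1096/14)(31.00/4067.0).

-0.597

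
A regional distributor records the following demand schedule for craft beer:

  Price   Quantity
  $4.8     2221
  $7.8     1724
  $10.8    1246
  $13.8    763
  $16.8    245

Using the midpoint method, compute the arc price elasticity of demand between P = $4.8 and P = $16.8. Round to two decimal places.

At P = 4.8, Q = 2221; at P = 16.8, Q = 245.
ΔQ = -1976, ΔP = 12.0. Midpoints: P̄ = 10.80, Q̄ = 1233.0.
ε = (ΔQ/ΔP)(P̄/Q̄) = (-1976/12.0)(10.80/1233.0).

-1.44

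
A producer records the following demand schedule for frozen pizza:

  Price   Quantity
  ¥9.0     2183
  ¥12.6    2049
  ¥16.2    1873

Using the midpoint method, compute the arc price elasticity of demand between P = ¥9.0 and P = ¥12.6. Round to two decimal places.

-0.19

At P = 9.0, Q = 2183; at P = 12.6, Q = 2049.
ΔQ = -134, ΔP = 3.6. Midpoints: P̄ = 10.80, Q̄ = 2116.0.
ε = (ΔQ/ΔP)(P̄/Q̄) = (-134/3.6)(10.80/2116.0).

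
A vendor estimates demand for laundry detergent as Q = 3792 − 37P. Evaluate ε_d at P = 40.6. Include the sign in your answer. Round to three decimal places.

-0.656

At P = 40.6, Q = 2289.800.
dQ/dP = −37.
ε = (dQ/dP)(P/Q) = (-37)(40.6/2289.800).
|ε| < 1, so demand is inelastic at this price.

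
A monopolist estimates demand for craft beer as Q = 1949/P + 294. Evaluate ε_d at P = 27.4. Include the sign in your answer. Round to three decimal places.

At P = 27.4, Q = 365.131.
dQ/dP = −1949/P² = -2.596.
ε = (dQ/dP)(P/Q) = (-2.596)(27.4/365.131).
|ε| < 1, so demand is inelastic at this price.

-0.195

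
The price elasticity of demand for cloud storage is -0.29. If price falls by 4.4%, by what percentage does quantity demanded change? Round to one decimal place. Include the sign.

%ΔQ ≈ ε × %ΔP = (-0.29)(-4.4%) = 1.28%.

1.3%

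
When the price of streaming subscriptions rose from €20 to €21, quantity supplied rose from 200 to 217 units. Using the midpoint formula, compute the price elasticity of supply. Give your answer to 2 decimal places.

ΔQ = 217 − 200 = 17; ΔP = 21 − 20 = 1.
Midpoints: P̄ = 20.50, Q̄ = 208.5.
ε_s = (ΔQ/ΔP)(P̄/Q̄) = (17/1)(20.50/208.5).

1.67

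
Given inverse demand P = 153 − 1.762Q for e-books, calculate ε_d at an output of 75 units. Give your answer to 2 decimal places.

-0.16

At Q = 75, P = 153 − 1.762(75) = 20.85.
dP/dQ = −1.762, so dQ/dP = 1/(−1.762) = -0.568.
ε = (dQ/dP)(P/Q) = (-0.568)(20.85/75).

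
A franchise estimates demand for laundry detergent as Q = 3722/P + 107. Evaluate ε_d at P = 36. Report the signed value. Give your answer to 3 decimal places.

At P = 36, Q = 210.389.
dQ/dP = −3722/P² = -2.872.
ε = (dQ/dP)(P/Q) = (-2.872)(36/210.389).

-0.491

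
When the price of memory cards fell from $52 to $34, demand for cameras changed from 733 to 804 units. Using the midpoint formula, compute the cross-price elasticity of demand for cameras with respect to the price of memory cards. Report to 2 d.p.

-0.22

ΔQ_x = 804 − 733 = 71; ΔP_y = 34 − 52 = -18.
Midpoints: P̄_y = 43.00, Q̄_x = 768.5.
ε_xy = (ΔQ_x/ΔP_y)(P̄_y/Q̄_x) = (71/-18)(43.00/768.5).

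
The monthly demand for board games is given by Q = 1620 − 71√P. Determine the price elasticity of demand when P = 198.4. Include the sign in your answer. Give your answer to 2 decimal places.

-0.81

At P = 198.4, Q = 619.933.
dQ/dP = −71/(2√P) = -2.520.
ε = (dQ/dP)(P/Q) = (-2.520)(198.4/619.933).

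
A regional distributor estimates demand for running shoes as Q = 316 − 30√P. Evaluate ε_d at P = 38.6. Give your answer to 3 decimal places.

At P = 38.6, Q = 129.613.
dQ/dP = −30/(2√P) = -2.414.
ε = (dQ/dP)(P/Q) = (-2.414)(38.6/129.613).

-0.719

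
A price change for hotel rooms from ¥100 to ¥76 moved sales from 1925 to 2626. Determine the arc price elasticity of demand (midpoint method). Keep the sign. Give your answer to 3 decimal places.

-1.130

ΔQ = 2626 − 1925 = 701; ΔP = 76 − 100 = -24.
Midpoints: P̄ = 88.00, Q̄ = 2275.5.
ε = (ΔQ/ΔP)(P̄/Q̄) = (701/-24)(88.00/2275.5).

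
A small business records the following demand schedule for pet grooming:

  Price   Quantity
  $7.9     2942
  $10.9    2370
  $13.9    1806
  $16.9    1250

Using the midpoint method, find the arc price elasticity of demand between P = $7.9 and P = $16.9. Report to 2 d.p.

-1.11

At P = 7.9, Q = 2942; at P = 16.9, Q = 1250.
ΔQ = -1692, ΔP = 9.0. Midpoints: P̄ = 12.40, Q̄ = 2096.0.
ε = (ΔQ/ΔP)(P̄/Q̄) = (-1692/9.0)(12.40/2096.0).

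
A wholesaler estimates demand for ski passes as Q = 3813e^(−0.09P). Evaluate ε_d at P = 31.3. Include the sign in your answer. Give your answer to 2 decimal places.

At P = 31.3, Q = 227.960.
dQ/dP = −0.09·3813e^(−0.09P) = −0.09Q = -20.516.
ε = (dQ/dP)(P/Q) = (-20.516)(31.3/227.960).

-2.82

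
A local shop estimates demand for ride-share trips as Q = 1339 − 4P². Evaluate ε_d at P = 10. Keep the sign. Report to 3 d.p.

-0.852

At P = 10, Q = 939.
dQ/dP = −8P = -80.
ε = (dQ/dP)(P/Q) = (-80)(10/939).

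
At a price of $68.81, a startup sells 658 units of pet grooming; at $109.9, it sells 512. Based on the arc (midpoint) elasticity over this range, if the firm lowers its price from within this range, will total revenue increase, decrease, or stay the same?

decrease

Arc ε = (-146/41.09)(89.36/585.0) ≈ -0.543.
|ε| = 0.54 < 1, so demand is inelastic. A price cut therefore reduces total revenue.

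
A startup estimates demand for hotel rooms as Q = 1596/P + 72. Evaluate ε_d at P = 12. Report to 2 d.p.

-0.65

At P = 12, Q = 205.
dQ/dP = −1596/P² = -11.083.
ε = (dQ/dP)(P/Q) = (-11.083)(12/205).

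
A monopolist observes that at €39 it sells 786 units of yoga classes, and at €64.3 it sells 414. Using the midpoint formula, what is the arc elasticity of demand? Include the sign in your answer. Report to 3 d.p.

ΔQ = 414 − 786 = -372; ΔP = 64.3 − 39 = 25.3.
Midpoints: P̄ = 51.65, Q̄ = 600.0.
ε = (ΔQ/ΔP)(P̄/Q̄) = (-372/25.3)(51.65/600.0).

-1.266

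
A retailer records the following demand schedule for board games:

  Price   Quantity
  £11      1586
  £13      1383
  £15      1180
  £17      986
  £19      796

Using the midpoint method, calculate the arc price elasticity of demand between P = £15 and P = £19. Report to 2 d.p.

At P = 15, Q = 1180; at P = 19, Q = 796.
ΔQ = -384, ΔP = 4. Midpoints: P̄ = 17.00, Q̄ = 988.0.
ε = (ΔQ/ΔP)(P̄/Q̄) = (-384/4)(17.00/988.0).

-1.65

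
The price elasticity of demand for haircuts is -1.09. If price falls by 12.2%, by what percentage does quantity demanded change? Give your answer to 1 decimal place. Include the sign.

%ΔQ ≈ ε × %ΔP = (-1.09)(-12.2%) = 13.30%.

13.3%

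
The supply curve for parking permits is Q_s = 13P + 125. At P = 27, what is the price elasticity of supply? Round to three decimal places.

At P = 27, Q_s = 476.
dQ_s/dP = 13.
ε_s = (dQ_s/dP)(P/Q_s) = (13)(27/476).

0.737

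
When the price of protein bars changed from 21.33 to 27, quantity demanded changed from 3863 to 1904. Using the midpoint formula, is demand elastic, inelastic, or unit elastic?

Arc ε ≈ -2.895.
|ε| = 2.90 > 1.

elastic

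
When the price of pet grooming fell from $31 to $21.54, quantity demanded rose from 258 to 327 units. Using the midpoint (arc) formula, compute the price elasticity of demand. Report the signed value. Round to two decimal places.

-0.66

ΔQ = 327 − 258 = 69; ΔP = 21.54 − 31 = -9.46.
Midpoints: P̄ = 26.27, Q̄ = 292.5.
ε = (ΔQ/ΔP)(P̄/Q̄) = (69/-9.46)(26.27/292.5).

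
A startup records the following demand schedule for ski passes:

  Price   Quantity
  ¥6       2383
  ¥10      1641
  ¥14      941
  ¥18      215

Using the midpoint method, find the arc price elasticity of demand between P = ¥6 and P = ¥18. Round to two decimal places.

-1.67

At P = 6, Q = 2383; at P = 18, Q = 215.
ΔQ = -2168, ΔP = 12. Midpoints: P̄ = 12.00, Q̄ = 1299.0.
ε = (ΔQ/ΔP)(P̄/Q̄) = (-2168/12)(12.00/1299.0).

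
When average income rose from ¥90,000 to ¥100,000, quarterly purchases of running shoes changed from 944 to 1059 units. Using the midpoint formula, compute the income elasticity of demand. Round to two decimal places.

1.09

ΔQ = 115, ΔI = 10000. Midpoints: Ī = 95,000, Q̄ = 1001.5.
ε_I = (ΔQ/ΔI)(Ī/Q̄) = (115/10000)(95000/1001.5).
ε_I > 0, so the good is normal.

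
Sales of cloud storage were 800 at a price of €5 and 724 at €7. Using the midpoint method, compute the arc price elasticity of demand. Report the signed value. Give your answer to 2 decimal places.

-0.30

ΔQ = 724 − 800 = -76; ΔP = 7 − 5 = 2.
Midpoints: P̄ = 6.00, Q̄ = 762.0.
ε = (ΔQ/ΔP)(P̄/Q̄) = (-76/2)(6.00/762.0).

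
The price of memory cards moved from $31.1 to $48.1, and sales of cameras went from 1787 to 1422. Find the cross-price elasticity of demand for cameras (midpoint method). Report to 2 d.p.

ΔQ_x = 1422 − 1787 = -365; ΔP_y = 48.1 − 31.1 = 17.
Midpoints: P̄_y = 39.60, Q̄_x = 1604.5.
ε_xy = (ΔQ_x/ΔP_y)(P̄_y/Q̄_x) = (-365/17)(39.60/1604.5).

-0.53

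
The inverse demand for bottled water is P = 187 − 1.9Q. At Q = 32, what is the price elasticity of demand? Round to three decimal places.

-2.076

At Q = 32, P = 187 − 1.9(32) = 126.20.
dP/dQ = −1.9, so dQ/dP = 1/(−1.9) = -0.526.
ε = (dQ/dP)(P/Q) = (-0.526)(126.20/32).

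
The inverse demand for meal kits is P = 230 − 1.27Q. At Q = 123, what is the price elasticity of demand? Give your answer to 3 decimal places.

At Q = 123, P = 230 − 1.27(123) = 73.79.
dP/dQ = −1.27, so dQ/dP = 1/(−1.27) = -0.787.
ε = (dQ/dP)(P/Q) = (-0.787)(73.79/123).

-0.472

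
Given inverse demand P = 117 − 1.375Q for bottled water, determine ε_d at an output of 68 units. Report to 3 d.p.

-0.251

At Q = 68, P = 117 − 1.375(68) = 23.50.
dP/dQ = −1.375, so dQ/dP = 1/(−1.375) = -0.727.
ε = (dQ/dP)(P/Q) = (-0.727)(23.50/68).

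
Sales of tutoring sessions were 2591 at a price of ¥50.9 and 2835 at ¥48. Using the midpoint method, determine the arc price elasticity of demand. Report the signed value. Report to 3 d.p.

ΔQ = 2835 − 2591 = 244; ΔP = 48 − 50.9 = -2.9.
Midpoints: P̄ = 49.45, Q̄ = 2713.0.
ε = (ΔQ/ΔP)(P̄/Q̄) = (244/-2.9)(49.45/2713.0).

-1.534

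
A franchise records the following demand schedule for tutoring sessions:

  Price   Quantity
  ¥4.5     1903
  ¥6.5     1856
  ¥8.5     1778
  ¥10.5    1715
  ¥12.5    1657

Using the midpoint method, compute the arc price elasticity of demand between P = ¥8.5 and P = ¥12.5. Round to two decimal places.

At P = 8.5, Q = 1778; at P = 12.5, Q = 1657.
ΔQ = -121, ΔP = 4.0. Midpoints: P̄ = 10.50, Q̄ = 1717.5.
ε = (ΔQ/ΔP)(P̄/Q̄) = (-121/4.0)(10.50/1717.5).

-0.18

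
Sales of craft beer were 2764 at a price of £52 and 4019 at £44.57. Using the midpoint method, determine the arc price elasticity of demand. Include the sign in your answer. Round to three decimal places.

-2.405

ΔQ = 4019 − 2764 = 1255; ΔP = 44.57 − 52 = -7.43.
Midpoints: P̄ = 48.28, Q̄ = 3391.5.
ε = (ΔQ/ΔP)(P̄/Q̄) = (1255/-7.43)(48.28/3391.5).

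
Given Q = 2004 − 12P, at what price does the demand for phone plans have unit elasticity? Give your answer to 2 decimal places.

83.50

For linear demand Q = a − bP, ε = −bP/(a − bP). |ε| = 1 when bP = a − bP, i.e. P = a/(2b).
P = 2004/(2·12) = 2004/24 = 83.5000.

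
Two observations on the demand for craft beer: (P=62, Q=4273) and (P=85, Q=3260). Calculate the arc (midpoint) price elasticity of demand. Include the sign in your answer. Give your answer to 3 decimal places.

-0.859

ΔQ = 3260 − 4273 = -1013; ΔP = 85 − 62 = 23.
Midpoints: P̄ = 73.50, Q̄ = 3766.5.
ε = (ΔQ/ΔP)(P̄/Q̄) = (-1013/23)(73.50/3766.5).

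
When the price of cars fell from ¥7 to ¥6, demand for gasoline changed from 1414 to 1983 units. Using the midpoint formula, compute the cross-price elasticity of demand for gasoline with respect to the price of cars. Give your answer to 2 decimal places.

ΔQ_x = 1983 − 1414 = 569; ΔP_y = 6 − 7 = -1.
Midpoints: P̄_y = 6.50, Q̄_x = 1698.5.
ε_xy = (ΔQ_x/ΔP_y)(P̄_y/Q̄_x) = (569/-1)(6.50/1698.5).

-2.18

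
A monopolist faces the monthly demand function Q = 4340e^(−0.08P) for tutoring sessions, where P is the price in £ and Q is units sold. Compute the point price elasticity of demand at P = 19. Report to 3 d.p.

At P = 19, Q = 949.210.
dQ/dP = −0.08·4340e^(−0.08P) = −0.08Q = -75.937.
ε = (dQ/dP)(P/Q) = (-75.937)(19/949.210).

-1.520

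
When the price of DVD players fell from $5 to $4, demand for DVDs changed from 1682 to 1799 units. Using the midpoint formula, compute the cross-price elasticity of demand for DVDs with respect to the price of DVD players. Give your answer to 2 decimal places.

-0.30

ΔQ_x = 1799 − 1682 = 117; ΔP_y = 4 − 5 = -1.
Midpoints: P̄_y = 4.50, Q̄_x = 1740.5.
ε_xy = (ΔQ_x/ΔP_y)(P̄_y/Q̄_x) = (117/-1)(4.50/1740.5).
ε_xy < 0, so the goods are complements.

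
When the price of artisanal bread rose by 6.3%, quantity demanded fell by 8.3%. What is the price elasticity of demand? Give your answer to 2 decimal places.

ε = %ΔQ / %ΔP = (-8.3)/(6.3) = -1.317.

-1.32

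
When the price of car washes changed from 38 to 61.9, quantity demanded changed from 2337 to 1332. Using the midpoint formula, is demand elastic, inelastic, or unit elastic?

Arc ε ≈ -1.145.
|ε| = 1.14 > 1.

elastic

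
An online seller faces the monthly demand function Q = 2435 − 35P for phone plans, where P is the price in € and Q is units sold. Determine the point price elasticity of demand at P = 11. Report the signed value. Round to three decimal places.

-0.188

At P = 11, Q = 2050.
dQ/dP = −35.
ε = (dQ/dP)(P/Q) = (-35)(11/2050).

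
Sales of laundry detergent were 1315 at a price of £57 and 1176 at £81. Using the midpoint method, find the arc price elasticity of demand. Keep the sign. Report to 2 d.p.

-0.32

ΔQ = 1176 − 1315 = -139; ΔP = 81 − 57 = 24.
Midpoints: P̄ = 69.00, Q̄ = 1245.5.
ε = (ΔQ/ΔP)(P̄/Q̄) = (-139/24)(69.00/1245.5).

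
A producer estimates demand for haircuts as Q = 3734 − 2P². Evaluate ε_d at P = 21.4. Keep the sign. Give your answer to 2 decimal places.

At P = 21.4, Q = 2818.080.
dQ/dP = −4P = -85.600.
ε = (dQ/dP)(P/Q) = (-85.600)(21.4/2818.080).

-0.65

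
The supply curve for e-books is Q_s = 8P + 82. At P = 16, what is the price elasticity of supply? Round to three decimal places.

At P = 16, Q_s = 210.
dQ_s/dP = 8.
ε_s = (dQ_s/dP)(P/Q_s) = (8)(16/210).

0.610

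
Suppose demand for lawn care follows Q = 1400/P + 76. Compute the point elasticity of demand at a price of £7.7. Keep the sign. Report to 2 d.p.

At P = 7.7, Q = 257.818.
dQ/dP = −1400/P² = -23.613.
ε = (dQ/dP)(P/Q) = (-23.613)(7.7/257.818).
|ε| < 1, so demand is inelastic at this price.

-0.71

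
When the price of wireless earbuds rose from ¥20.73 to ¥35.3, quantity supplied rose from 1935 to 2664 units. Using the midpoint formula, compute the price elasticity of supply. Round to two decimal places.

0.61

ΔQ = 2664 − 1935 = 729; ΔP = 35.3 − 20.73 = 14.57.
Midpoints: P̄ = 28.02, Q̄ = 2299.5.
ε_s = (ΔQ/ΔP)(P̄/Q̄) = (729/14.57)(28.02/2299.5).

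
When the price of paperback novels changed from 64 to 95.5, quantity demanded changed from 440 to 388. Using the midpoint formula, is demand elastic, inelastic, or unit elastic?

inelastic

Arc ε ≈ -0.318.
|ε| = 0.32 < 1.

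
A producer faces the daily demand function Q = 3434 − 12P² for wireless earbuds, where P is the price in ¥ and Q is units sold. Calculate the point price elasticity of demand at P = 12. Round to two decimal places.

At P = 12, Q = 1706.
dQ/dP = −24P = -288.
ε = (dQ/dP)(P/Q) = (-288)(12/1706).

-2.03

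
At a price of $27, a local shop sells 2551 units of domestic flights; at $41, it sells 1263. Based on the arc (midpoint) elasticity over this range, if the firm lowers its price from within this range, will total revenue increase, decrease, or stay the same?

increase

Arc ε = (-1288/14)(34.00/1907.0) ≈ -1.640.
|ε| = 1.64 > 1, so demand is elastic. A price cut therefore raises total revenue.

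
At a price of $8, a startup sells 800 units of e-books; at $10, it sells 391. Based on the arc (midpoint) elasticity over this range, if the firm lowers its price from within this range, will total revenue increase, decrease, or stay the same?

Arc ε = (-409/2)(9.00/595.5) ≈ -3.091.
|ε| = 3.09 > 1, so demand is elastic. A price cut therefore raises total revenue.

increase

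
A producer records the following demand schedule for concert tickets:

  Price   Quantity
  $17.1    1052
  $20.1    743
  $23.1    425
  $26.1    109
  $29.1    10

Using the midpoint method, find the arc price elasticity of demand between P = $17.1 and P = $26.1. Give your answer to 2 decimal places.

-3.90

At P = 17.1, Q = 1052; at P = 26.1, Q = 109.
ΔQ = -943, ΔP = 9.0. Midpoints: P̄ = 21.60, Q̄ = 580.5.
ε = (ΔQ/ΔP)(P̄/Q̄) = (-943/9.0)(21.60/580.5).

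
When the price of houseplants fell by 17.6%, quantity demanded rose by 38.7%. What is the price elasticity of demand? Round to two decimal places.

-2.20

ε = %ΔQ / %ΔP = (38.7)/(-17.6) = -2.199.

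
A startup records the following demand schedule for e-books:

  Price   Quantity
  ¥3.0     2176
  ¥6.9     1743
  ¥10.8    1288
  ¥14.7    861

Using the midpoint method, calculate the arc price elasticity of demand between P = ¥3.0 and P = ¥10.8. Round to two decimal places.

At P = 3.0, Q = 2176; at P = 10.8, Q = 1288.
ΔQ = -888, ΔP = 7.8. Midpoints: P̄ = 6.90, Q̄ = 1732.0.
ε = (ΔQ/ΔP)(P̄/Q̄) = (-888/7.8)(6.90/1732.0).

-0.45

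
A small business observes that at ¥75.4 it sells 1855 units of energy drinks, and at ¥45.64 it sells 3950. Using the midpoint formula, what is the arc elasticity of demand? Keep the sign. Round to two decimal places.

ΔQ = 3950 − 1855 = 2095; ΔP = 45.64 − 75.4 = -29.76.
Midpoints: P̄ = 60.52, Q̄ = 2902.5.
ε = (ΔQ/ΔP)(P̄/Q̄) = (2095/-29.76)(60.52/2902.5).

-1.47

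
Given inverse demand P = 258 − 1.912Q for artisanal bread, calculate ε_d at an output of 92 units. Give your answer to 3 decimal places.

-0.467

At Q = 92, P = 258 − 1.912(92) = 82.10.
dP/dQ = −1.912, so dQ/dP = 1/(−1.912) = -0.523.
ε = (dQ/dP)(P/Q) = (-0.523)(82.10/92).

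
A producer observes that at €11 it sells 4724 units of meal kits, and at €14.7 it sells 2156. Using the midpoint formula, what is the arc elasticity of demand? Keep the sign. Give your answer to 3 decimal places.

-2.593

ΔQ = 2156 − 4724 = -2568; ΔP = 14.7 − 11 = 3.7.
Midpoints: P̄ = 12.85, Q̄ = 3440.0.
ε = (ΔQ/ΔP)(P̄/Q̄) = (-2568/3.7)(12.85/3440.0).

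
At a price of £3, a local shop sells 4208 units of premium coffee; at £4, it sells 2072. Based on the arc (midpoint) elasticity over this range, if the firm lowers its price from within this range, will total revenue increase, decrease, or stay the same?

increase

Arc ε = (-2136/1)(3.50/3140.0) ≈ -2.381.
|ε| = 2.38 > 1, so demand is elastic. A price cut therefore raises total revenue.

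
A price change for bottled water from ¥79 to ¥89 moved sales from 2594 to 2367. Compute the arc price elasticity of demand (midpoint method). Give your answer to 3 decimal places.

ΔQ = 2367 − 2594 = -227; ΔP = 89 − 79 = 10.
Midpoints: P̄ = 84.00, Q̄ = 2480.5.
ε = (ΔQ/ΔP)(P̄/Q̄) = (-227/10)(84.00/2480.5).

-0.769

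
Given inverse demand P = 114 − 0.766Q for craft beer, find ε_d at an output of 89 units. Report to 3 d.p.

At Q = 89, P = 114 − 0.766(89) = 45.83.
dP/dQ = −0.766, so dQ/dP = 1/(−0.766) = -1.305.
ε = (dQ/dP)(P/Q) = (-1.305)(45.83/89).

-0.672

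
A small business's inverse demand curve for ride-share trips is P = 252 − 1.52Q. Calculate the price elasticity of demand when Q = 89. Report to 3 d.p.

At Q = 89, P = 252 − 1.52(89) = 116.72.
dP/dQ = −1.52, so dQ/dP = 1/(−1.52) = -0.658.
ε = (dQ/dP)(P/Q) = (-0.658)(116.72/89).

-0.863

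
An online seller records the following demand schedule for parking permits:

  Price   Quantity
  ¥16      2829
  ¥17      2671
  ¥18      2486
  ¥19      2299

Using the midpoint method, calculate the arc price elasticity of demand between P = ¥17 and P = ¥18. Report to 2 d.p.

-1.26

At P = 17, Q = 2671; at P = 18, Q = 2486.
ΔQ = -185, ΔP = 1. Midpoints: P̄ = 17.50, Q̄ = 2578.5.
ε = (ΔQ/ΔP)(P̄/Q̄) = (-185/1)(17.50/2578.5).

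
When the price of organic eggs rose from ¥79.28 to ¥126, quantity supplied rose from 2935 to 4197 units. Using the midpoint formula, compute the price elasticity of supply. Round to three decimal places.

0.777

ΔQ = 4197 − 2935 = 1262; ΔP = 126 − 79.28 = 46.72.
Midpoints: P̄ = 102.64, Q̄ = 3566.0.
ε_s = (ΔQ/ΔP)(P̄/Q̄) = (1262/46.72)(102.64/3566.0).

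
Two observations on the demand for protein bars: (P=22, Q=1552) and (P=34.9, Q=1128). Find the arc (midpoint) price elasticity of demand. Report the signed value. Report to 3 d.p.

-0.698

ΔQ = 1128 − 1552 = -424; ΔP = 34.9 − 22 = 12.9.
Midpoints: P̄ = 28.45, Q̄ = 1340.0.
ε = (ΔQ/ΔP)(P̄/Q̄) = (-424/12.9)(28.45/1340.0).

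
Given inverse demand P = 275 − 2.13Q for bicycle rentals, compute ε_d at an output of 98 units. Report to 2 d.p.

-0.32

At Q = 98, P = 275 − 2.13(98) = 66.26.
dP/dQ = −2.13, so dQ/dP = 1/(−2.13) = -0.469.
ε = (dQ/dP)(P/Q) = (-0.469)(66.26/98).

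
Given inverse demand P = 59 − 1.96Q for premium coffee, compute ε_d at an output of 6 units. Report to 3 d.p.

At Q = 6, P = 59 − 1.96(6) = 47.24.
dP/dQ = −1.96, so dQ/dP = 1/(−1.96) = -0.510.
ε = (dQ/dP)(P/Q) = (-0.510)(47.24/6).

-4.017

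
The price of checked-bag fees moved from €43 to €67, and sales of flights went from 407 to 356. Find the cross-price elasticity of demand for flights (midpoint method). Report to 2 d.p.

-0.31

ΔQ_x = 356 − 407 = -51; ΔP_y = 67 − 43 = 24.
Midpoints: P̄_y = 55.00, Q̄_x = 381.5.
ε_xy = (ΔQ_x/ΔP_y)(P̄_y/Q̄_x) = (-51/24)(55.00/381.5).
ε_xy < 0, so the goods are complements.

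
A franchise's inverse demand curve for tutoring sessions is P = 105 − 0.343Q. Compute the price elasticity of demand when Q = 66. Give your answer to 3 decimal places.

At Q = 66, P = 105 − 0.343(66) = 82.36.
dP/dQ = −0.343, so dQ/dP = 1/(−0.343) = -2.915.
ε = (dQ/dP)(P/Q) = (-2.915)(82.36/66).

-3.638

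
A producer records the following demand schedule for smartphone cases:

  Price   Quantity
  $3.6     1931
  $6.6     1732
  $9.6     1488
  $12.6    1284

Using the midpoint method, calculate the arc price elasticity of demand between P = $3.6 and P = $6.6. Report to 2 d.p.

At P = 3.6, Q = 1931; at P = 6.6, Q = 1732.
ΔQ = -199, ΔP = 3.0. Midpoints: P̄ = 5.10, Q̄ = 1831.5.
ε = (ΔQ/ΔP)(P̄/Q̄) = (-199/3.0)(5.10/1831.5).

-0.18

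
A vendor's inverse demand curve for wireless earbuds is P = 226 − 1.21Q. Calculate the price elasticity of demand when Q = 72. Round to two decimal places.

-1.59

At Q = 72, P = 226 − 1.21(72) = 138.88.
dP/dQ = −1.21, so dQ/dP = 1/(−1.21) = -0.826.
ε = (dQ/dP)(P/Q) = (-0.826)(138.88/72).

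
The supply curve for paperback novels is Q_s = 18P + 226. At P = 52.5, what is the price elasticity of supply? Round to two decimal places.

At P = 52.5, Q_s = 1171.
dQ_s/dP = 18.
ε_s = (dQ_s/dP)(P/Q_s) = (18)(52.5/1171).

0.81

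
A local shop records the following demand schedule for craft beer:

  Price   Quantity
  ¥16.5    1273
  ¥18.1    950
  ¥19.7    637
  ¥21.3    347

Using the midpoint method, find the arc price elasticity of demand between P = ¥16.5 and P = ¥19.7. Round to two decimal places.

At P = 16.5, Q = 1273; at P = 19.7, Q = 637.
ΔQ = -636, ΔP = 3.2. Midpoints: P̄ = 18.10, Q̄ = 955.0.
ε = (ΔQ/ΔP)(P̄/Q̄) = (-636/3.2)(18.10/955.0).

-3.77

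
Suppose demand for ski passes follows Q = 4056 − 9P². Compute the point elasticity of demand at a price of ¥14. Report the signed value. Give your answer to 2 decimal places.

At P = 14, Q = 2292.
dQ/dP = −18P = -252.
ε = (dQ/dP)(P/Q) = (-252)(14/2292).
|ε| > 1, so demand is elastic at this price.

-1.54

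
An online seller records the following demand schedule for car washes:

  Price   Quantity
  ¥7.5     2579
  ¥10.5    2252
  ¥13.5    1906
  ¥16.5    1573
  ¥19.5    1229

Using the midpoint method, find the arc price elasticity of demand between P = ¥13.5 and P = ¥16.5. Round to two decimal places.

At P = 13.5, Q = 1906; at P = 16.5, Q = 1573.
ΔQ = -333, ΔP = 3.0. Midpoints: P̄ = 15.00, Q̄ = 1739.5.
ε = (ΔQ/ΔP)(P̄/Q̄) = (-333/3.0)(15.00/1739.5).

-0.96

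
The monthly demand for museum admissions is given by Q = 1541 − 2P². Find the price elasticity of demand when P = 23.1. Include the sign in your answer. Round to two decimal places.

At P = 23.1, Q = 473.780.
dQ/dP = −4P = -92.400.
ε = (dQ/dP)(P/Q) = (-92.400)(23.1/473.780).
|ε| > 1, so demand is elastic at this price.

-4.51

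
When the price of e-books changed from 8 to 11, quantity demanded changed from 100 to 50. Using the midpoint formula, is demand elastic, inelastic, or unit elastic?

Arc ε ≈ -2.111.
|ε| = 2.11 > 1.

elastic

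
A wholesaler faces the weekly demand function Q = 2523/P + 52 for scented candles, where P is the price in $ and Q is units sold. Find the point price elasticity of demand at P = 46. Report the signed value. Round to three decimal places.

-0.513

At P = 46, Q = 106.848.
dQ/dP = −2523/P² = -1.192.
ε = (dQ/dP)(P/Q) = (-1.192)(46/106.848).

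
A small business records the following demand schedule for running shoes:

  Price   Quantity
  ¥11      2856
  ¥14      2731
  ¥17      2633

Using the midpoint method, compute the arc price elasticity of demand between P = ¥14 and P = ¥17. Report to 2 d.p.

-0.19

At P = 14, Q = 2731; at P = 17, Q = 2633.
ΔQ = -98, ΔP = 3. Midpoints: P̄ = 15.50, Q̄ = 2682.0.
ε = (ΔQ/ΔP)(P̄/Q̄) = (-98/3)(15.50/2682.0).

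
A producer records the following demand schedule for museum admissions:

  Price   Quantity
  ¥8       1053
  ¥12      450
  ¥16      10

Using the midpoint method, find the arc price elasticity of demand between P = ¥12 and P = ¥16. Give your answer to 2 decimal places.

At P = 12, Q = 450; at P = 16, Q = 10.
ΔQ = -440, ΔP = 4. Midpoints: P̄ = 14.00, Q̄ = 230.0.
ε = (ΔQ/ΔP)(P̄/Q̄) = (-440/4)(14.00/230.0).

-6.70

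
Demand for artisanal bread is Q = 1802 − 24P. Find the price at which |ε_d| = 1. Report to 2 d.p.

37.54

For linear demand Q = a − bP, ε = −bP/(a − bP). |ε| = 1 when bP = a − bP, i.e. P = a/(2b).
P = 1802/(2·24) = 1802/48 = 37.5417.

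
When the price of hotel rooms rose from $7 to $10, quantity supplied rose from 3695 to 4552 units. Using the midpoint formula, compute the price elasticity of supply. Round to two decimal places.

ΔQ = 4552 − 3695 = 857; ΔP = 10 − 7 = 3.
Midpoints: P̄ = 8.50, Q̄ = 4123.5.
ε_s = (ΔQ/ΔP)(P̄/Q̄) = (857/3)(8.50/4123.5).

0.59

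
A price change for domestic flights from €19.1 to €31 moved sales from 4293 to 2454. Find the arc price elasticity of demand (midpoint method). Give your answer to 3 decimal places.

-1.148

ΔQ = 2454 − 4293 = -1839; ΔP = 31 − 19.1 = 11.9.
Midpoints: P̄ = 25.05, Q̄ = 3373.5.
ε = (ΔQ/ΔP)(P̄/Q̄) = (-1839/11.9)(25.05/3373.5).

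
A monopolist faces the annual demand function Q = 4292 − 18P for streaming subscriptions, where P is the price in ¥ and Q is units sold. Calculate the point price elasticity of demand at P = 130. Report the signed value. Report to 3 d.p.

At P = 130, Q = 1952.
dQ/dP = −18.
ε = (dQ/dP)(P/Q) = (-18)(130/1952).

-1.199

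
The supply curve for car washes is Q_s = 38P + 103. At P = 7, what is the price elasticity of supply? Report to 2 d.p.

0.72

At P = 7, Q_s = 369.
dQ_s/dP = 38.
ε_s = (dQ_s/dP)(P/Q_s) = (38)(7/369).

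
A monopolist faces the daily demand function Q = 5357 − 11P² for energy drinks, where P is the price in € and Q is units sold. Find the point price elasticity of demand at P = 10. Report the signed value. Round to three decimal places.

At P = 10, Q = 4257.
dQ/dP = −22P = -220.
ε = (dQ/dP)(P/Q) = (-220)(10/4257).
|ε| < 1, so demand is inelastic at this price.

-0.517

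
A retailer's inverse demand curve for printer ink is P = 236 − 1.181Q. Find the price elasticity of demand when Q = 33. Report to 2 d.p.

-5.06

At Q = 33, P = 236 − 1.181(33) = 197.03.
dP/dQ = −1.181, so dQ/dP = 1/(−1.181) = -0.847.
ε = (dQ/dP)(P/Q) = (-0.847)(197.03/33).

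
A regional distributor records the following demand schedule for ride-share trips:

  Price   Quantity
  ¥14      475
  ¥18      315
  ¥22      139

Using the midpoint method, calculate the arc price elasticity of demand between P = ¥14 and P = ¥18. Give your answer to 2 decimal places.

-1.62

At P = 14, Q = 475; at P = 18, Q = 315.
ΔQ = -160, ΔP = 4. Midpoints: P̄ = 16.00, Q̄ = 395.0.
ε = (ΔQ/ΔP)(P̄/Q̄) = (-160/4)(16.00/395.0).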